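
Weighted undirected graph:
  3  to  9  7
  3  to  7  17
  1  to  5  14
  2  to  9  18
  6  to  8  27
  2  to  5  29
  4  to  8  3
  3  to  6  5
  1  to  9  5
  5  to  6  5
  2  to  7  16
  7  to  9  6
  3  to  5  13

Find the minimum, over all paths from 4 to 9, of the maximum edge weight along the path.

27

Checking several routes:
4 → 8 → 6 → 5 → 3 → 7 → 9: max(3, 27, 5, 13, 17, 6) = 27
4 → 8 → 6 → 5 → 3 → 9: max(3, 27, 5, 13, 7) = 27
4 → 8 → 6 → 5 → 3 → 7 → 2 → 9: max(3, 27, 5, 13, 17, 16, 18) = 27
4 → 8 → 6 → 5 → 1 → 9: max(3, 27, 5, 14, 5) = 27
4 → 8 → 6 → 3 → 7 → 2 → 9: max(3, 27, 5, 17, 16, 18) = 27
The minimum achievable maximum is 27.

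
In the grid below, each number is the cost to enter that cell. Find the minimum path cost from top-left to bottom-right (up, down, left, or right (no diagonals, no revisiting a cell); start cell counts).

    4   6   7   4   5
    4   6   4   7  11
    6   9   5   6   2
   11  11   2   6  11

One optimal route is (0,0)→(1,0)→(1,1)→(1,2)→(2,2)→(2,3)→(2,4)→(3,4).
Its cost is 4 + 4 + 6 + 4 + 5 + 6 + 2 + 11 = 42.

42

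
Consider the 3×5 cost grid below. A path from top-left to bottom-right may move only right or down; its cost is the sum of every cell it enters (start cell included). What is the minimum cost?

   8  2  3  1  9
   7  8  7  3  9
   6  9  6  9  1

27

Path (0,0) (0,1) (0,2) (0,3) (1,3) (1,4) (2,4): 8 + 2 + 3 + 1 + 3 + 9 + 1 = 27.
(Top row then right column would cost 33.)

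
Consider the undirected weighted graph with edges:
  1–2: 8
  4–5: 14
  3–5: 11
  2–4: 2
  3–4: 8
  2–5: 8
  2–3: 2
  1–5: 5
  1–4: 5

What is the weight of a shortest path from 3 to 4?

4

Comparing a few candidate routes:
3→2→5→1→4: 2 + 8 + 5 + 5 = 20
3→2→1→4: 2 + 8 + 5 = 15
3→2→4: 2 + 2 = 4
3→4: 8
Best route has total 4.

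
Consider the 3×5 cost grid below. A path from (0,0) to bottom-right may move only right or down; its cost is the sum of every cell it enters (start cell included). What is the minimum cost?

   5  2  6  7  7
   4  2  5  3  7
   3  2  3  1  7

Take (0,0) → (0,1) → (1,1) → (2,1) → (2,2) → (2,3) → (2,4) for a total of 5 + 2 + 2 + 2 + 3 + 1 + 7 = 22.
For comparison, the top-then-right route costs 41.

22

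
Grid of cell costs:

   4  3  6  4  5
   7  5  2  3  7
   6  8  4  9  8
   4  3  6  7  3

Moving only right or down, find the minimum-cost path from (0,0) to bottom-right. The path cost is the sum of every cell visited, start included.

Path (0,0) (0,1) (1,1) (1,2) (2,2) (3,2) (3,3) (3,4): 4 + 3 + 5 + 2 + 4 + 6 + 7 + 3 = 34.
(Top row then right column would cost 40.)

34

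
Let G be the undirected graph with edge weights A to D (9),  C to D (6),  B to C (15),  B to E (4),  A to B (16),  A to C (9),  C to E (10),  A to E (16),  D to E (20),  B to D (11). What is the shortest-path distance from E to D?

Some routes from E to D:
E-D: 20
E-C-D: 10 + 6 = 16
E-C-A-D: 10 + 9 + 9 = 28
E-B-C-D: 4 + 15 + 6 = 25
E-A-D: 16 + 9 = 25
E-B-D: 4 + 11 = 15
The minimum is 15.

15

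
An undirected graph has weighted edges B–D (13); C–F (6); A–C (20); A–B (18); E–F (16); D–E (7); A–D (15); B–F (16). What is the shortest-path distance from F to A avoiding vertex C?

Routes from F to A avoiding C:
F → E → D → A: 16 + 7 + 15 = 38
F → E → D → B → A: 16 + 7 + 13 + 18 = 54
F → B → D → A: 16 + 13 + 15 = 44
F → B → A: 16 + 18 = 34
Best route has total 34.

34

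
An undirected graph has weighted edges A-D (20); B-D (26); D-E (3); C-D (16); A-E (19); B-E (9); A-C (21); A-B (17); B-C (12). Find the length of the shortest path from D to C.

16

A few of the D→C routes:
D -> A -> B -> C: 20 + 17 + 12 = 49
D -> A -> C: 20 + 21 = 41
D -> B -> C: 26 + 12 = 38
D -> C: 16
D -> E -> B -> C: 3 + 9 + 12 = 24
D -> E -> A -> C: 3 + 19 + 21 = 43
The minimum is 16.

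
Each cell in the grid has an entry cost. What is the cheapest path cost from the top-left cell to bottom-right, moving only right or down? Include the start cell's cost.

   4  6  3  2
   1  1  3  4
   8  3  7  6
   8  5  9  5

Take (0,0) -> (1,0) -> (1,1) -> (1,2) -> (1,3) -> (2,3) -> (3,3) for a total of 4 + 1 + 1 + 3 + 4 + 6 + 5 = 24.
For comparison, the top-then-right route costs 30.

24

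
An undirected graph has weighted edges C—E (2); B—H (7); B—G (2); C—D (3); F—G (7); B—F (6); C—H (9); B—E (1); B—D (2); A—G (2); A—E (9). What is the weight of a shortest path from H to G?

A few of the H→G routes:
H - C - E - A - G: 9 + 2 + 9 + 2 = 22
H - C - D - B - G: 9 + 3 + 2 + 2 = 16
H - B - E - A - G: 7 + 1 + 9 + 2 = 19
H - C - E - B - G: 9 + 2 + 1 + 2 = 14
H - B - F - G: 7 + 6 + 7 = 20
H - B - G: 7 + 2 = 9
Shortest: 9.

9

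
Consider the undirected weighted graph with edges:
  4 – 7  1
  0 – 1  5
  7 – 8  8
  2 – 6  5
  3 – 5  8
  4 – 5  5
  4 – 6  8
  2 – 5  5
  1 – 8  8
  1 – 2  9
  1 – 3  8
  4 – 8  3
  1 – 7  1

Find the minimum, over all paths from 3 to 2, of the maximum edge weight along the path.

Checking several routes:
3 - 1 - 7 - 8 - 4 - 6 - 2: max(8, 1, 8, 3, 8, 5) = 8
3 - 1 - 8 - 4 - 6 - 2: max(8, 8, 3, 8, 5) = 8
3 - 1 - 7 - 8 - 4 - 5 - 2: max(8, 1, 8, 3, 5, 5) = 8
3 - 1 - 7 - 4 - 5 - 2: max(8, 1, 1, 5, 5) = 8
3 - 1 - 7 - 4 - 6 - 2: max(8, 1, 1, 8, 5) = 8
The minimum achievable maximum is 8.

8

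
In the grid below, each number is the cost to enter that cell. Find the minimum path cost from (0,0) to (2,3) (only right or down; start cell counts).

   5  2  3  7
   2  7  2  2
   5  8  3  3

17

Path r0c0→r0c1→r0c2→r1c2→r1c3→r2c3: 5 + 2 + 3 + 2 + 2 + 3 = 17.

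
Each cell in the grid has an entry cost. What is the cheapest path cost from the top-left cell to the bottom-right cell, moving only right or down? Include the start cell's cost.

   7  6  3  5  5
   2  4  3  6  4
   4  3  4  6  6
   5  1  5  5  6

33

One optimal route is (0,0) → (1,0) → (1,1) → (2,1) → (3,1) → (3,2) → (3,3) → (3,4).
Its cost is 7 + 2 + 4 + 3 + 1 + 5 + 5 + 6 = 33.
(Top row then right column would cost 42.)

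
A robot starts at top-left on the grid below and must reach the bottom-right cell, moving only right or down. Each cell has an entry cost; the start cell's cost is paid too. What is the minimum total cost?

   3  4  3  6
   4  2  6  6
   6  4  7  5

Path [0,0] → [0,1] → [1,1] → [2,1] → [2,2] → [2,3]: 3 + 4 + 2 + 4 + 7 + 5 = 25.

25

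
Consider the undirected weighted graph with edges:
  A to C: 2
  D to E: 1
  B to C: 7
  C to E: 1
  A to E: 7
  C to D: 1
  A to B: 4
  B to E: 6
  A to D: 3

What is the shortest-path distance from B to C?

Some routes from B to C:
B→E→C: 6 + 1 = 7
B→A→D→E→C: 4 + 3 + 1 + 1 = 9
B→A→D→C: 4 + 3 + 1 = 8
B→E→D→C: 6 + 1 + 1 = 8
B→A→C: 4 + 2 = 6
B→C: 7
The minimum is 6.

6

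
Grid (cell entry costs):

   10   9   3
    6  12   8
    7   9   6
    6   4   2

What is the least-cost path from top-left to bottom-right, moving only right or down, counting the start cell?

35

One optimal route is [0,0]→[1,0]→[2,0]→[3,0]→[3,1]→[3,2].
Its cost is 10 + 6 + 7 + 6 + 4 + 2 = 35.
(Top row then right column would cost 38.)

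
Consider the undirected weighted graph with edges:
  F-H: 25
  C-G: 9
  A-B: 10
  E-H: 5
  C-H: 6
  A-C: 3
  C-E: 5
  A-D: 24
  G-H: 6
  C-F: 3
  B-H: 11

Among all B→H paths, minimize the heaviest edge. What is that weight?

Candidate routes:
B → A → C → E → H: max(10, 3, 5, 5) = 10
B → A → C → F → H: max(10, 3, 3, 25) = 25
B → H: max(11) = 11
B → A → C → H: max(10, 3, 6) = 10
B → A → C → G → H: max(10, 3, 9, 6) = 10
Best route has worst link 10.

10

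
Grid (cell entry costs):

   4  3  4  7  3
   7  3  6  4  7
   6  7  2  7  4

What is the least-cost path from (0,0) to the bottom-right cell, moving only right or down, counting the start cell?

Cheapest: r0c0 -> r0c1 -> r1c1 -> r1c2 -> r2c2 -> r2c3 -> r2c4
  4 + 3 + 3 + 6 + 2 + 7 + 4 = 29

29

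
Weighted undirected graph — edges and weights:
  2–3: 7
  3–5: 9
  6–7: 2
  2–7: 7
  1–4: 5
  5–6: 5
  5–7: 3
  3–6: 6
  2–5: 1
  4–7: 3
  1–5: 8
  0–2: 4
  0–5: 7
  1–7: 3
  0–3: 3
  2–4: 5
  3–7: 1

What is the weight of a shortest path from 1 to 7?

Checking several routes:
1 -> 4 -> 7: 5 + 3 = 8
1 -> 5 -> 7: 8 + 3 = 11
1 -> 7: 3
1 -> 4 -> 2 -> 5 -> 7: 5 + 5 + 1 + 3 = 14
The minimum is 3.

3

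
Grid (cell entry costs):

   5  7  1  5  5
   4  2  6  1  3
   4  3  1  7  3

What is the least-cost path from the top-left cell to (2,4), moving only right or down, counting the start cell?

One optimal route is [0,0]→[1,0]→[1,1]→[1,2]→[1,3]→[1,4]→[2,4].
Its cost is 5 + 4 + 2 + 6 + 1 + 3 + 3 = 24.
(Top row then right column would cost 29.)

24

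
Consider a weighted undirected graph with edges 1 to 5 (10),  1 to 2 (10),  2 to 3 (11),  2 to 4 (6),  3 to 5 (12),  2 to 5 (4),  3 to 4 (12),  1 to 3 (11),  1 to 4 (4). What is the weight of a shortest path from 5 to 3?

12

Some routes from 5 to 3:
5→3: 12
5→1→3: 10 + 11 = 21
5→2→3: 4 + 11 = 15
Shortest: 12.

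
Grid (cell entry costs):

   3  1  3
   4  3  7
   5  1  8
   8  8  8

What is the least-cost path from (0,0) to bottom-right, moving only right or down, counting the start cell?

Best path: (0,0) (0,1) (1,1) (2,1) (2,2) (3,2)
Cost: 3 + 1 + 3 + 1 + 8 + 8 = 24
(Top row then right column would cost 30.)

24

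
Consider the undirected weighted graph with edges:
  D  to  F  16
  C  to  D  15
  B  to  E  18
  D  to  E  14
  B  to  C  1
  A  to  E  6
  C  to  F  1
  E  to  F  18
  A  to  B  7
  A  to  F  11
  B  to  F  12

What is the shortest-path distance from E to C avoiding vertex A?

A few of the E→C routes:
E - D - C: 14 + 15 = 29
E - B - C: 18 + 1 = 19
E - F - C: 18 + 1 = 19
Best route has total 19.

19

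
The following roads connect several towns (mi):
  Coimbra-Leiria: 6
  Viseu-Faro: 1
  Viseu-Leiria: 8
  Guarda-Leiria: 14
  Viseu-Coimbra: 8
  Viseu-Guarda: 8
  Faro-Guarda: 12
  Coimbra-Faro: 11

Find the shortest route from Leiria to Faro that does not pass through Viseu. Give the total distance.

Routes from Leiria to Faro avoiding Viseu:
Leiria-Coimbra-Faro: 6 + 11 = 17
Leiria-Guarda-Faro: 14 + 12 = 26
The minimum is 17 mi.

17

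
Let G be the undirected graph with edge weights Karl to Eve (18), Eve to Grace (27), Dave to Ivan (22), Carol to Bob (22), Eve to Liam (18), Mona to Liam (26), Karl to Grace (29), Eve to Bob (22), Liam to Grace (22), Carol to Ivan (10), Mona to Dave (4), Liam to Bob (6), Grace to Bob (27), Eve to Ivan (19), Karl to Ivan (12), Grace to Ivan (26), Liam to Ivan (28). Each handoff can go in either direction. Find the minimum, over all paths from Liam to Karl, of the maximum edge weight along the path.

18

A few of the Liam→Karl routes:
Liam - Eve - Ivan - Karl: max(18, 19, 12) = 19
Liam - Bob - Carol - Ivan - Karl: max(6, 22, 10, 12) = 22
Liam - Eve - Karl: max(18, 18) = 18
The minimum achievable maximum is 18.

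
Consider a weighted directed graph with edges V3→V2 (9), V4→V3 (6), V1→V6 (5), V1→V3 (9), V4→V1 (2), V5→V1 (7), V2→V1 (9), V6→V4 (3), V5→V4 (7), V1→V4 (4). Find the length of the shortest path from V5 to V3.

13

Comparing a few candidate routes:
V5 -> V4 -> V3: 7 + 6 = 13
V5 -> V1 -> V3: 7 + 9 = 16
V5 -> V1 -> V4 -> V3: 7 + 4 + 6 = 17
The minimum is 13.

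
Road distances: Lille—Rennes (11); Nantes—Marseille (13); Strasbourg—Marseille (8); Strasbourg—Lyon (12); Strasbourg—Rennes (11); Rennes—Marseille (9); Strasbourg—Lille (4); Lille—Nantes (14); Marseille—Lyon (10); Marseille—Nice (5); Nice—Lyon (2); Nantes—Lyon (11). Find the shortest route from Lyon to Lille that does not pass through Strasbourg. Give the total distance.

Checking several routes:
Lyon-Nice-Marseille-Rennes-Lille: 2 + 5 + 9 + 11 = 27
Lyon-Marseille-Rennes-Lille: 10 + 9 + 11 = 30
Lyon-Nantes-Lille: 11 + 14 = 25
The minimum is 25.

25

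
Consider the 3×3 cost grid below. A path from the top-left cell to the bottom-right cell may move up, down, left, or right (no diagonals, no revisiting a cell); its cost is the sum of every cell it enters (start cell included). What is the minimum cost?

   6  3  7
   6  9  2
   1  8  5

23

Take r0c0→r0c1→r0c2→r1c2→r2c2 for a total of 6 + 3 + 7 + 2 + 5 = 23.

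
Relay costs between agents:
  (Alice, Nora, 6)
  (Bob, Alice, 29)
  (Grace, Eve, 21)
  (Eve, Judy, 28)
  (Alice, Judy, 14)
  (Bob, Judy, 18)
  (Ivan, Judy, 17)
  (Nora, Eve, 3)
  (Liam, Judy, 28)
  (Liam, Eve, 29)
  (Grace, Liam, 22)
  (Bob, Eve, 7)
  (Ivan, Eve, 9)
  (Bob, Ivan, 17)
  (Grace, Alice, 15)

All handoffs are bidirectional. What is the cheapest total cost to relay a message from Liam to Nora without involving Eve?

Routes from Liam to Nora avoiding Eve:
Liam -> Judy -> Bob -> Alice -> Nora: 28 + 18 + 29 + 6 = 81
Liam -> Grace -> Alice -> Nora: 22 + 15 + 6 = 43
Liam -> Judy -> Alice -> Nora: 28 + 14 + 6 = 48
Liam -> Judy -> Ivan -> Bob -> Alice -> Nora: 28 + 17 + 17 + 29 + 6 = 97
Shortest: 43.

43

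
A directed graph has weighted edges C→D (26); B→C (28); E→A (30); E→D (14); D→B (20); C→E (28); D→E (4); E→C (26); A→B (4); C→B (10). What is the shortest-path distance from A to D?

Candidate routes:
A - B - C - E - D: 4 + 28 + 28 + 14 = 74
A - B - C - D: 4 + 28 + 26 = 58
Best route has total 58.

58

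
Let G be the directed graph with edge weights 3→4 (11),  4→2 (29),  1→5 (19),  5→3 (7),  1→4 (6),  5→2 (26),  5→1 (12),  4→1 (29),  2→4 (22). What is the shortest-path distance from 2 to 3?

77

Routes from 2 to 3:
2-4-1-5-3: 22 + 29 + 19 + 7 = 77
Best route has total 77.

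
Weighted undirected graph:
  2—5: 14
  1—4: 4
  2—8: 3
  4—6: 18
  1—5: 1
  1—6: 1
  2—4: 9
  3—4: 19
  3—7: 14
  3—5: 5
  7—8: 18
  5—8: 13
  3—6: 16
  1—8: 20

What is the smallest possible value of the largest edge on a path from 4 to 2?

9

Checking several routes:
4→1→5→2: max(4, 1, 14) = 14
4→1→5→8→2: max(4, 1, 13, 3) = 13
4→2: max(9) = 9
4→1→6→3→5→2: max(4, 1, 16, 5, 14) = 16
Best route has worst link 9.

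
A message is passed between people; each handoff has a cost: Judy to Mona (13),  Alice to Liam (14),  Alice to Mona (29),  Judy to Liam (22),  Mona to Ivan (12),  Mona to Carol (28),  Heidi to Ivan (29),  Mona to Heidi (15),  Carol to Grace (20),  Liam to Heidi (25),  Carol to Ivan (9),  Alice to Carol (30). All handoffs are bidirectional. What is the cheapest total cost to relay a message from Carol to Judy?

A few of the Carol→Judy routes:
Carol-Ivan-Heidi-Mona-Judy: 9 + 29 + 15 + 13 = 66
Carol-Ivan-Mona-Judy: 9 + 12 + 13 = 34
Carol-Ivan-Mona-Heidi-Liam-Judy: 9 + 12 + 15 + 25 + 22 = 83
Carol-Alice-Mona-Judy: 30 + 29 + 13 = 72
Carol-Alice-Liam-Judy: 30 + 14 + 22 = 66
Carol-Mona-Judy: 28 + 13 = 41
The minimum is 34.

34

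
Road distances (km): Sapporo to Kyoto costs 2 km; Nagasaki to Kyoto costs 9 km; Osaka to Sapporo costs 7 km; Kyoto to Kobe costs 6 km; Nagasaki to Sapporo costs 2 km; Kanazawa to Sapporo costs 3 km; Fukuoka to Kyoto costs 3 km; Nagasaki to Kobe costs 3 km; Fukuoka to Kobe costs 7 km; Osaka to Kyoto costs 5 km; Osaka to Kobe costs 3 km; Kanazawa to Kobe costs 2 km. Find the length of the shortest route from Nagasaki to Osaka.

A few of the Nagasaki→Osaka routes:
Nagasaki -> Kyoto -> Osaka: 9 + 5 = 14
Nagasaki -> Kobe -> Osaka: 3 + 3 = 6
Nagasaki -> Sapporo -> Kyoto -> Osaka: 2 + 2 + 5 = 9
Nagasaki -> Sapporo -> Kanazawa -> Kobe -> Osaka: 2 + 3 + 2 + 3 = 10
Nagasaki -> Sapporo -> Kyoto -> Kobe -> Osaka: 2 + 2 + 6 + 3 = 13
Nagasaki -> Sapporo -> Osaka: 2 + 7 = 9
Best route has total 6 km.

6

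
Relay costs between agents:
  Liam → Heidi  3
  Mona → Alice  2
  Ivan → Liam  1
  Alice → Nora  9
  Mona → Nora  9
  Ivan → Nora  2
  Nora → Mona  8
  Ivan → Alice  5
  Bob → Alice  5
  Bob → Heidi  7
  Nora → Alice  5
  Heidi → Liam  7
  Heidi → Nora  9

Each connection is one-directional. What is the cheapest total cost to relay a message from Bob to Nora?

14

Routes from Bob to Nora:
Bob -> Heidi -> Nora: 7 + 9 = 16
Bob -> Alice -> Nora: 5 + 9 = 14
Best route has total 14.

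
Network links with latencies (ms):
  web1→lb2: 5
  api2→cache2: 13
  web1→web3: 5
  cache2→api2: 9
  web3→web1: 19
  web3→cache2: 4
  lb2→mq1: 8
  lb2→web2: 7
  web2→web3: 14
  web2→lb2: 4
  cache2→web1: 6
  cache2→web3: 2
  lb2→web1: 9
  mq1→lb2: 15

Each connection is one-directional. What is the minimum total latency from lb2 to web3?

14

Candidate routes:
lb2 → web1 → web3: 9 + 5 = 14
lb2 → web2 → web3: 7 + 14 = 21
Shortest: 14 ms.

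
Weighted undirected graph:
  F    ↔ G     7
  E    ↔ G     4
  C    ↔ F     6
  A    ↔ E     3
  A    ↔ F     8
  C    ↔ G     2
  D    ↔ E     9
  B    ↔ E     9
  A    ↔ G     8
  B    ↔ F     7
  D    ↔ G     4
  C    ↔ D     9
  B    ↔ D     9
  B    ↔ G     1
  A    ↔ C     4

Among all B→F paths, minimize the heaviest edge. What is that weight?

6

A few of the B→F routes:
B→F: max(7) = 7
B→G→C→F: max(1, 2, 6) = 6
B→G→F: max(1, 7) = 7
B→G→E→A→C→F: max(1, 4, 3, 4, 6) = 6
The minimum achievable maximum is 6.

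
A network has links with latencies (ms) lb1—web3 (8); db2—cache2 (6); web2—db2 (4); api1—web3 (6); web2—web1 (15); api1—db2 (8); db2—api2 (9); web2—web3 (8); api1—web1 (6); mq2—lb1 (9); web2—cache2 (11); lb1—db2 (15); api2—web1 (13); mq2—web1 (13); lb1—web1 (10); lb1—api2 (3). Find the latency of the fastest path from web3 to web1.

Checking several routes:
web3 -> lb1 -> api2 -> web1: 8 + 3 + 13 = 24
web3 -> lb1 -> web1: 8 + 10 = 18
web3 -> web2 -> web1: 8 + 15 = 23
web3 -> web2 -> db2 -> api1 -> web1: 8 + 4 + 8 + 6 = 26
web3 -> api1 -> web1: 6 + 6 = 12
Shortest: 12 ms.

12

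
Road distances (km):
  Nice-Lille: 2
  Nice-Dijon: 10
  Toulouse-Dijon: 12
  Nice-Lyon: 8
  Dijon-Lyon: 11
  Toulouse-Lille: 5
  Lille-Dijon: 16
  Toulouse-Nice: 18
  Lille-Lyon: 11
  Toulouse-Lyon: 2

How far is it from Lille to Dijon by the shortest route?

12

Checking several routes:
Lille-Dijon: 16
Lille-Nice-Dijon: 2 + 10 = 12
Lille-Toulouse-Lyon-Dijon: 5 + 2 + 11 = 18
Lille-Toulouse-Dijon: 5 + 12 = 17
Shortest: 12 km.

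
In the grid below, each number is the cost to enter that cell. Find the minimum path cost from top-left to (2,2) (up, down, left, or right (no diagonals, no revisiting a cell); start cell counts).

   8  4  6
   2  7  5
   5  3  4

22

Take r0c0 r1c0 r2c0 r2c1 r2c2 for a total of 8 + 2 + 5 + 3 + 4 = 22.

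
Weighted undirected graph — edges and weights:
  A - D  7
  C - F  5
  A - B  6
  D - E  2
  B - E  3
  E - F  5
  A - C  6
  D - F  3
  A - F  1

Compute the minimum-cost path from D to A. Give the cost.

4

Checking several routes:
D -> A: 7
D -> F -> A: 3 + 1 = 4
D -> E -> F -> A: 2 + 5 + 1 = 8
The minimum is 4.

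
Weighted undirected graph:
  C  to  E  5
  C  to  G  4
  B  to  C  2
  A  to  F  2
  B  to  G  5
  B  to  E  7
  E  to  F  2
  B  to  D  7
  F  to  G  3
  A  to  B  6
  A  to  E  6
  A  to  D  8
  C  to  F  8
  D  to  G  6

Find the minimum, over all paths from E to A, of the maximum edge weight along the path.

2

Checking several routes:
E -> C -> B -> G -> F -> A: max(5, 2, 5, 3, 2) = 5
E -> C -> G -> F -> A: max(5, 4, 3, 2) = 5
E -> F -> G -> B -> A: max(2, 3, 5, 6) = 6
E -> F -> A: max(2, 2) = 2
Smallest bottleneck: 2.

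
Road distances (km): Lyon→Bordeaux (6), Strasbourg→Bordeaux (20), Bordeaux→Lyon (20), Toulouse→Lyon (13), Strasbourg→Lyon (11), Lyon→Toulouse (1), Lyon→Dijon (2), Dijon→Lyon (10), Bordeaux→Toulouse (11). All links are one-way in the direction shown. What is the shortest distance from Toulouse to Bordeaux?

Routes from Toulouse to Bordeaux:
Toulouse → Lyon → Bordeaux: 13 + 6 = 19
Best route has total 19 km.

19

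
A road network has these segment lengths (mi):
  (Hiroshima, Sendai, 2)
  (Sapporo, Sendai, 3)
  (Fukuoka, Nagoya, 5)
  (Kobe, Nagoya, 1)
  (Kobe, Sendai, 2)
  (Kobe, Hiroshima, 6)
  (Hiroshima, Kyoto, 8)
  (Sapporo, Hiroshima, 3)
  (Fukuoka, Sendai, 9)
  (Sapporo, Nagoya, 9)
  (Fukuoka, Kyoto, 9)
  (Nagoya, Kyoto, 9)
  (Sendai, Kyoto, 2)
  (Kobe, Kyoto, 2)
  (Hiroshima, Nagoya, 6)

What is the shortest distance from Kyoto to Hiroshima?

4

Comparing a few candidate routes:
Kyoto→Kobe→Hiroshima: 2 + 6 = 8
Kyoto→Kobe→Nagoya→Hiroshima: 2 + 1 + 6 = 9
Kyoto→Sendai→Hiroshima: 2 + 2 = 4
Kyoto→Kobe→Sendai→Hiroshima: 2 + 2 + 2 = 6
Kyoto→Hiroshima: 8
Kyoto→Sendai→Sapporo→Hiroshima: 2 + 3 + 3 = 8
Shortest: 4 mi.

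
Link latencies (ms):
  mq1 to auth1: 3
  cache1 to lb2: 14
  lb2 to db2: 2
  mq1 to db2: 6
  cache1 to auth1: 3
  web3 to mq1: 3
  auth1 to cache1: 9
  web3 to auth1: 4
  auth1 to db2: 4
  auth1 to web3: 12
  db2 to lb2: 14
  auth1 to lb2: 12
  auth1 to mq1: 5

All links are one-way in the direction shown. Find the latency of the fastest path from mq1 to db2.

Candidate routes:
mq1 -> db2: 6
mq1 -> auth1 -> lb2 -> db2: 3 + 12 + 2 = 17
mq1 -> auth1 -> cache1 -> lb2 -> db2: 3 + 9 + 14 + 2 = 28
mq1 -> auth1 -> db2: 3 + 4 = 7
Shortest: 6 ms.

6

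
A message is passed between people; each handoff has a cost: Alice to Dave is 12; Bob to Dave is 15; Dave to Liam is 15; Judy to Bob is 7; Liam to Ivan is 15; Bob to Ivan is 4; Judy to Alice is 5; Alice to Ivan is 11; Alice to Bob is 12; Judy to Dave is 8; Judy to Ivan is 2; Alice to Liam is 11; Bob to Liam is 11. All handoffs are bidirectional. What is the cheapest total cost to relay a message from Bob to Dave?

14

A few of the Bob→Dave routes:
Bob -> Judy -> Alice -> Dave: 7 + 5 + 12 = 24
Bob -> Ivan -> Judy -> Dave: 4 + 2 + 8 = 14
Bob -> Alice -> Dave: 12 + 12 = 24
Bob -> Judy -> Dave: 7 + 8 = 15
Bob -> Dave: 15
Bob -> Ivan -> Judy -> Alice -> Dave: 4 + 2 + 5 + 12 = 23
Shortest: 14.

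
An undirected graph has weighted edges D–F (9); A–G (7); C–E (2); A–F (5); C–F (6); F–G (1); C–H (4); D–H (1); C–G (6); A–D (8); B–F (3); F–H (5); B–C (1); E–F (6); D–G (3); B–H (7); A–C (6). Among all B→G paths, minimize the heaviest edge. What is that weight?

Checking several routes:
B -> F -> G: max(3, 1) = 3
B -> C -> H -> D -> G: max(1, 4, 1, 3) = 4
B -> C -> H -> F -> G: max(1, 4, 5, 1) = 5
The minimum achievable maximum is 3.

3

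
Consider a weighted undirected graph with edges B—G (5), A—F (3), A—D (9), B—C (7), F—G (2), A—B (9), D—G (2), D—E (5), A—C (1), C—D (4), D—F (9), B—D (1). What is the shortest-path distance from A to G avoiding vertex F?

Comparing a few candidate routes:
A → C → D → G: 1 + 4 + 2 = 7
A → D → G: 9 + 2 = 11
A → C → D → B → G: 1 + 4 + 1 + 5 = 11
The minimum is 7.

7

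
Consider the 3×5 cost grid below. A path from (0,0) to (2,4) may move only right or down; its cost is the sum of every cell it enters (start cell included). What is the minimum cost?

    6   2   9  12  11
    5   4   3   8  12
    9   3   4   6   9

34

Best path: r0c0 → r0c1 → r1c1 → r1c2 → r2c2 → r2c3 → r2c4
Cost: 6 + 2 + 4 + 3 + 4 + 6 + 9 = 34
(Top row then right column would cost 61.)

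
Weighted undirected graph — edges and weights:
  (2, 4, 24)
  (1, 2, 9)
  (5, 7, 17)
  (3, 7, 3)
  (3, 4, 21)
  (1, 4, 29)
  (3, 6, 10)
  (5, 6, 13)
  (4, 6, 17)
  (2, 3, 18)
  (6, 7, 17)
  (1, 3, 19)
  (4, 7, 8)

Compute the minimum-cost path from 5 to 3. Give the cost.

Some routes from 5 to 3:
5 -> 6 -> 3: 13 + 10 = 23
5 -> 6 -> 7 -> 3: 13 + 17 + 3 = 33
5 -> 7 -> 3: 17 + 3 = 20
Best route has total 20.

20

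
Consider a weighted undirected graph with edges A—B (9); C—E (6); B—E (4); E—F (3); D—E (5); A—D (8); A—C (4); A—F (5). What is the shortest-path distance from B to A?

Candidate routes:
B - E - C - A: 4 + 6 + 4 = 14
B - A: 9
B - E - D - A: 4 + 5 + 8 = 17
B - E - F - A: 4 + 3 + 5 = 12
The minimum is 9.

9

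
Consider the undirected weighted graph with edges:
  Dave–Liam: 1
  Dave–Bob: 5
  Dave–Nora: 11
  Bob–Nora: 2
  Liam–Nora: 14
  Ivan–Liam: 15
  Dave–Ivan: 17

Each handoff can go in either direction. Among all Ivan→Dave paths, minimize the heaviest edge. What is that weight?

15

Routes from Ivan to Dave:
Ivan - Dave: max(17) = 17
Ivan - Liam - Dave: max(15, 1) = 15
Ivan - Liam - Nora - Bob - Dave: max(15, 14, 2, 5) = 15
Ivan - Liam - Nora - Dave: max(15, 14, 11) = 15
Best route has worst link 15.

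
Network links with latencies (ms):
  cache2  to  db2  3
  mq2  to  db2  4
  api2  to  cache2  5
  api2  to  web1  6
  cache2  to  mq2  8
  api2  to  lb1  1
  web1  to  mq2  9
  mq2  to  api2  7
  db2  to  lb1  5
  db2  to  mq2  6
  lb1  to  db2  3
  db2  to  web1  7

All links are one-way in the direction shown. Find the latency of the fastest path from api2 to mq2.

Some routes from api2 to mq2:
api2→cache2→mq2: 5 + 8 = 13
api2→lb1→db2→mq2: 1 + 3 + 6 = 10
api2→cache2→db2→mq2: 5 + 3 + 6 = 14
api2→web1→mq2: 6 + 9 = 15
Shortest: 10 ms.

10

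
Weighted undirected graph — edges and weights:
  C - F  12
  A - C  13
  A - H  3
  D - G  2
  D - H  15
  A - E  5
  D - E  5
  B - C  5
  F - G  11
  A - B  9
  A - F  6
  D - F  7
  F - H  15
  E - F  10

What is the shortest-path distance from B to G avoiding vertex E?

A few of the B→G routes:
B-C-F-D-G: 5 + 12 + 7 + 2 = 26
B-A-F-G: 9 + 6 + 11 = 26
B-C-A-F-D-G: 5 + 13 + 6 + 7 + 2 = 33
B-A-F-D-G: 9 + 6 + 7 + 2 = 24
B-A-H-D-G: 9 + 3 + 15 + 2 = 29
B-C-F-G: 5 + 12 + 11 = 28
Shortest: 24.

24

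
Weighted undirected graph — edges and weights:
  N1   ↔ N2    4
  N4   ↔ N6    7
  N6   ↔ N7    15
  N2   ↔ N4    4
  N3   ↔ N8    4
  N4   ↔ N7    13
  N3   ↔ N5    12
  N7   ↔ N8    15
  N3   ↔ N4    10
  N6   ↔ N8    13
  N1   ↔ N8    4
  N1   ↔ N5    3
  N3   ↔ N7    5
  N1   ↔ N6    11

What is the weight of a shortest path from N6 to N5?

A few of the N6→N5 routes:
N6 → N4 → N2 → N1 → N5: 7 + 4 + 4 + 3 = 18
N6 → N4 → N3 → N8 → N1 → N5: 7 + 10 + 4 + 4 + 3 = 28
N6 → N1 → N5: 11 + 3 = 14
N6 → N8 → N1 → N5: 13 + 4 + 3 = 20
Shortest: 14.

14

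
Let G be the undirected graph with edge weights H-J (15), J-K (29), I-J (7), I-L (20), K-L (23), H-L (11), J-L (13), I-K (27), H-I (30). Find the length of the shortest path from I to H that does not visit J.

Candidate routes:
I-L-H: 20 + 11 = 31
I-H: 30
I-K-L-H: 27 + 23 + 11 = 61
Shortest: 30.

30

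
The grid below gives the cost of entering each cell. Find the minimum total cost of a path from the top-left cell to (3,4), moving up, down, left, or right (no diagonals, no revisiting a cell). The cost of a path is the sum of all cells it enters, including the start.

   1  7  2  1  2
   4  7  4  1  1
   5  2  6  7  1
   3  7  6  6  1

Best path: [0,0]→[0,1]→[0,2]→[0,3]→[1,3]→[1,4]→[2,4]→[3,4]
Cost: 1 + 7 + 2 + 1 + 1 + 1 + 1 + 1 = 15

15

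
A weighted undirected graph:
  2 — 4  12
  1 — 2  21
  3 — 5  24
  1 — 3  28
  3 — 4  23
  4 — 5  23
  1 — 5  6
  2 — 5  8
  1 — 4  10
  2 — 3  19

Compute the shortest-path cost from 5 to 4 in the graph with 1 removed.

Some routes from 5 to 4 avoiding 1:
5→2→4: 8 + 12 = 20
5→3→4: 24 + 23 = 47
5→4: 23
The minimum is 20.

20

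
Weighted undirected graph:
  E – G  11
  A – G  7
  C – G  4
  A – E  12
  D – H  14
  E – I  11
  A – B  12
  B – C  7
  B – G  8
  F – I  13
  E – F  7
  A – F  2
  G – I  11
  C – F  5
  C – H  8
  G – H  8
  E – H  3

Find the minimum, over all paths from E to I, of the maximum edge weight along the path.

A few of the E→I routes:
E→I: max(11) = 11
E→H→C→B→G→I: max(3, 8, 7, 8, 11) = 11
E→H→C→G→I: max(3, 8, 4, 11) = 11
E→G→I: max(11, 11) = 11
E→H→G→I: max(3, 8, 11) = 11
E→H→C→F→A→G→I: max(3, 8, 5, 2, 7, 11) = 11
Smallest bottleneck: 11.

11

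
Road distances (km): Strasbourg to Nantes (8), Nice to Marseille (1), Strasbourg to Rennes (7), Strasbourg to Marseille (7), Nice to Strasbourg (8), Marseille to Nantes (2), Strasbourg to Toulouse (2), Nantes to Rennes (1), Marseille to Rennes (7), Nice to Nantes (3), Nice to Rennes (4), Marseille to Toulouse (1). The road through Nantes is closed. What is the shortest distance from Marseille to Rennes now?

5

Comparing a few candidate routes:
Marseille -> Toulouse -> Strasbourg -> Rennes: 1 + 2 + 7 = 10
Marseille -> Nice -> Rennes: 1 + 4 = 5
Marseille -> Rennes: 7
Marseille -> Strasbourg -> Rennes: 7 + 7 = 14
Best route has total 5 km.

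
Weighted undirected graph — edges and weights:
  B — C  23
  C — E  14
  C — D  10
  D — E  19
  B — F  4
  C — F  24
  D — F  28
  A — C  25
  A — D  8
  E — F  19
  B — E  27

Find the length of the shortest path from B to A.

Some routes from B to A:
B-F-C-D-A: 4 + 24 + 10 + 8 = 46
B-C-D-A: 23 + 10 + 8 = 41
B-F-D-A: 4 + 28 + 8 = 40
Best route has total 40.

40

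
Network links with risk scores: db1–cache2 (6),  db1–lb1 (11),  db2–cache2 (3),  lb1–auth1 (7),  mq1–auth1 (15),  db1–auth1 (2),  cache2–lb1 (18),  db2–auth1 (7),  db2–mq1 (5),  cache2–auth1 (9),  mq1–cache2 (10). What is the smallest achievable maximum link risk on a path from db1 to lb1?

7

Comparing a few candidate routes:
db1-cache2-db2-auth1-lb1: max(6, 3, 7, 7) = 7
db1-cache2-auth1-lb1: max(6, 9, 7) = 9
db1-auth1-lb1: max(2, 7) = 7
The minimum achievable maximum is 7.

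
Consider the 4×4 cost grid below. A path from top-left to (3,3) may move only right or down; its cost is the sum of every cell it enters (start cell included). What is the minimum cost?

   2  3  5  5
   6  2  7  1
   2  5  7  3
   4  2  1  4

Take r0c0 -> r0c1 -> r1c1 -> r2c1 -> r3c1 -> r3c2 -> r3c3 for a total of 2 + 3 + 2 + 5 + 2 + 1 + 4 = 19.

19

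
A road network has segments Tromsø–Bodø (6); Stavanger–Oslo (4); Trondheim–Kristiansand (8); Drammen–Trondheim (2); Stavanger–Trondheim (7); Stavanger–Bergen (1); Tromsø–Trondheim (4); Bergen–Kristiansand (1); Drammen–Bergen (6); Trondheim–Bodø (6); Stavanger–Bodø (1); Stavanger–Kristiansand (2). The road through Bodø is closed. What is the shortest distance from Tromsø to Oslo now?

15

Routes from Tromsø to Oslo avoiding Bodø:
Tromsø -> Trondheim -> Kristiansand -> Stavanger -> Oslo: 4 + 8 + 2 + 4 = 18
Tromsø -> Trondheim -> Stavanger -> Oslo: 4 + 7 + 4 = 15
Tromsø -> Trondheim -> Kristiansand -> Bergen -> Stavanger -> Oslo: 4 + 8 + 1 + 1 + 4 = 18
Tromsø -> Trondheim -> Drammen -> Bergen -> Kristiansand -> Stavanger -> Oslo: 4 + 2 + 6 + 1 + 2 + 4 = 19
Tromsø -> Trondheim -> Drammen -> Bergen -> Stavanger -> Oslo: 4 + 2 + 6 + 1 + 4 = 17
Shortest: 15 km.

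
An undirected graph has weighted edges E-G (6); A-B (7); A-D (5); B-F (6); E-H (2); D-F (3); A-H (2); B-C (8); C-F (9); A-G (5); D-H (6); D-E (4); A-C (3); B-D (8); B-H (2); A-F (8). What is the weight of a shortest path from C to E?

7

A few of the C→E routes:
C→A→H→E: 3 + 2 + 2 = 7
C→B→H→E: 8 + 2 + 2 = 12
C→A→G→E: 3 + 5 + 6 = 14
C→A→D→E: 3 + 5 + 4 = 12
Shortest: 7.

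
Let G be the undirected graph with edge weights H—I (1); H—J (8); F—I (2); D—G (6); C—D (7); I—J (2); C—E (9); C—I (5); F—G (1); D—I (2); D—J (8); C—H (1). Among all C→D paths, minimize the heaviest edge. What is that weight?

Checking several routes:
C - I - F - G - D: max(5, 2, 1, 6) = 6
C - I - D: max(5, 2) = 5
C - H - J - I - D: max(1, 8, 2, 2) = 8
C - D: max(7) = 7
C - H - I - F - G - D: max(1, 1, 2, 1, 6) = 6
C - H - I - D: max(1, 1, 2) = 2
Best route has worst link 2.

2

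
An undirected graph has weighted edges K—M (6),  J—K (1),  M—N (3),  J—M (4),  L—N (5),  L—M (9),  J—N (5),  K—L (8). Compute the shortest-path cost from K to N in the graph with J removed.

Paths from K to N avoiding J:
K → M → N: 6 + 3 = 9
K → L → N: 8 + 5 = 13
K → M → L → N: 6 + 9 + 5 = 20
K → L → M → N: 8 + 9 + 3 = 20
The minimum is 9.

9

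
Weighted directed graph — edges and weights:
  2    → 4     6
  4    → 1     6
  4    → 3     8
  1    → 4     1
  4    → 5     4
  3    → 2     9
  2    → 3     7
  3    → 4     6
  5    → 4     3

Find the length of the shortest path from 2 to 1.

12

Routes from 2 to 1:
2 -> 4 -> 1: 6 + 6 = 12
2 -> 3 -> 4 -> 1: 7 + 6 + 6 = 19
Best route has total 12.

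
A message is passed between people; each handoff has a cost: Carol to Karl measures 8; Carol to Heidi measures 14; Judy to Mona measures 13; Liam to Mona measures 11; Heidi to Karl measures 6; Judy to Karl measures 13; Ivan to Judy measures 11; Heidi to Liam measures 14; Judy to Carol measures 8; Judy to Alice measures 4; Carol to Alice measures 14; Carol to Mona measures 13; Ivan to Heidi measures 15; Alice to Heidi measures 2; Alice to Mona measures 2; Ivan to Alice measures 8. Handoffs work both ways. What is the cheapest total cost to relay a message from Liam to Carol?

Checking several routes:
Liam - Mona - Carol: 11 + 13 = 24
Liam - Heidi - Karl - Carol: 14 + 6 + 8 = 28
Liam - Heidi - Carol: 14 + 14 = 28
Liam - Mona - Alice - Judy - Carol: 11 + 2 + 4 + 8 = 25
Liam - Mona - Alice - Carol: 11 + 2 + 14 = 27
Shortest: 24.

24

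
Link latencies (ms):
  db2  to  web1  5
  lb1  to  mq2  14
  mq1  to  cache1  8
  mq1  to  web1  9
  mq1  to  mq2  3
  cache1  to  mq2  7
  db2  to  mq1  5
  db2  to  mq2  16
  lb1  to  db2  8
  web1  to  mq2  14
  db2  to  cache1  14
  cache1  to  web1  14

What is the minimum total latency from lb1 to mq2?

14

Some routes from lb1 to mq2:
lb1 - db2 - mq2: 8 + 16 = 24
lb1 - db2 - mq1 - mq2: 8 + 5 + 3 = 16
lb1 - mq2: 14
Shortest: 14 ms.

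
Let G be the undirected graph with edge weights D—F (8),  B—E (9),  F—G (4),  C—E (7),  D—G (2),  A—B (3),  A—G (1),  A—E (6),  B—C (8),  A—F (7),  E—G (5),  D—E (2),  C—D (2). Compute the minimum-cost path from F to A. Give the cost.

Some routes from F to A:
F - G - A: 4 + 1 = 5
F - A: 7
F - D - G - A: 8 + 2 + 1 = 11
F - G - D - E - A: 4 + 2 + 2 + 6 = 14
Shortest: 5.

5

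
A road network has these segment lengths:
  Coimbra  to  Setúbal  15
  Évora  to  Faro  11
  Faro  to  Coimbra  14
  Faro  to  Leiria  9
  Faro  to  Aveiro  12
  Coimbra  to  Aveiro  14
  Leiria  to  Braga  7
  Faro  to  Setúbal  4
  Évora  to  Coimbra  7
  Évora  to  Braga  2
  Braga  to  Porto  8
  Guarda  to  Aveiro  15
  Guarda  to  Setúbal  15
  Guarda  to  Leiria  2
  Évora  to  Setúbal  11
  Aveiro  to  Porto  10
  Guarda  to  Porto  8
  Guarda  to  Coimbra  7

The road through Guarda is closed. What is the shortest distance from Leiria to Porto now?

A few of the Leiria→Porto routes:
Leiria→Braga→Porto: 7 + 8 = 15
Leiria→Faro→Aveiro→Porto: 9 + 12 + 10 = 31
Leiria→Faro→Setúbal→Évora→Braga→Porto: 9 + 4 + 11 + 2 + 8 = 34
Leiria→Braga→Évora→Coimbra→Aveiro→Porto: 7 + 2 + 7 + 14 + 10 = 40
Leiria→Faro→Évora→Braga→Porto: 9 + 11 + 2 + 8 = 30
Leiria→Faro→Coimbra→Évora→Braga→Porto: 9 + 14 + 7 + 2 + 8 = 40
The minimum is 15.

15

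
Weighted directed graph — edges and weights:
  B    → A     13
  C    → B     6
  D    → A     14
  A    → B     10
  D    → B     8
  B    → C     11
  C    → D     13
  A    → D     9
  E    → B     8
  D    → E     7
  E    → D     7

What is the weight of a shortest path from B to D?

22

Candidate routes:
B - A - D: 13 + 9 = 22
B - C - D: 11 + 13 = 24
Best route has total 22.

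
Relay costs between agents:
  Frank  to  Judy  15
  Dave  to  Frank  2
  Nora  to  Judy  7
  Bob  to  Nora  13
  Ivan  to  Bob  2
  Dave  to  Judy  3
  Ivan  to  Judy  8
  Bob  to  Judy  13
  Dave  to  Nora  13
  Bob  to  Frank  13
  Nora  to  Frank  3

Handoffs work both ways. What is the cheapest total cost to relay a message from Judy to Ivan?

Some routes from Judy to Ivan:
Judy-Bob-Ivan: 13 + 2 = 15
Judy-Dave-Frank-Nora-Bob-Ivan: 3 + 2 + 3 + 13 + 2 = 23
Judy-Nora-Bob-Ivan: 7 + 13 + 2 = 22
Judy-Ivan: 8
Judy-Dave-Frank-Bob-Ivan: 3 + 2 + 13 + 2 = 20
Shortest: 8.

8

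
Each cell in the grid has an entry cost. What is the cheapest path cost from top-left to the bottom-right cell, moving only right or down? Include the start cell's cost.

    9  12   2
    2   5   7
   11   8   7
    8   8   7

One optimal route is [0,0]→[1,0]→[1,1]→[1,2]→[2,2]→[3,2].
Its cost is 9 + 2 + 5 + 7 + 7 + 7 = 37.

37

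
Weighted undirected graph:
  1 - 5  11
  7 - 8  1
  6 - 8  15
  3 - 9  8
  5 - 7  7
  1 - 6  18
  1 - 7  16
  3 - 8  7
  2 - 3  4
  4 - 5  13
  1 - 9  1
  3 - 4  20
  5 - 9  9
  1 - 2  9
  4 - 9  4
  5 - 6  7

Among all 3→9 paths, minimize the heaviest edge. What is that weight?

Some routes from 3 to 9:
3 - 2 - 1 - 5 - 9: max(4, 9, 11, 9) = 11
3 - 2 - 1 - 9: max(4, 9, 1) = 9
3 - 8 - 7 - 5 - 9: max(7, 1, 7, 9) = 9
3 - 9: max(8) = 8
Best route has worst link 8.

8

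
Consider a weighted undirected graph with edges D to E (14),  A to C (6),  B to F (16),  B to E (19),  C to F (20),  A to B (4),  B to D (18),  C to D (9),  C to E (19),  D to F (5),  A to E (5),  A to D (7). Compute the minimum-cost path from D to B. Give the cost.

A few of the D→B routes:
D - B: 18
D - E - A - B: 14 + 5 + 4 = 23
D - A - B: 7 + 4 = 11
D - C - A - B: 9 + 6 + 4 = 19
D - F - B: 5 + 16 = 21
The minimum is 11.

11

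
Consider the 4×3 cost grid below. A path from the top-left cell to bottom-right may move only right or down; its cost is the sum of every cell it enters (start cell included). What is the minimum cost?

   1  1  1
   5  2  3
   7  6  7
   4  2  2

Path [0,0]→[0,1]→[1,1]→[2,1]→[3,1]→[3,2]: 1 + 1 + 2 + 6 + 2 + 2 = 14.
(Top row then right column would cost 15.)

14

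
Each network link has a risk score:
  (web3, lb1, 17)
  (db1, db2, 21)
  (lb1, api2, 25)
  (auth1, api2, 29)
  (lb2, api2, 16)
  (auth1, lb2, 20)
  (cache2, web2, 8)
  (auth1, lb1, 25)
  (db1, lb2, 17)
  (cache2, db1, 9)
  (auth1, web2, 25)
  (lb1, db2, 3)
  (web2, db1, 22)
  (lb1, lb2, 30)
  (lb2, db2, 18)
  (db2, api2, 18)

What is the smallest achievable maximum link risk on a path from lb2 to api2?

Checking several routes:
lb2→db1→web2→auth1→lb1→db2→api2: max(17, 22, 25, 25, 3, 18) = 25
lb2→db1→web2→auth1→lb1→api2: max(17, 22, 25, 25, 25) = 25
lb2→api2: max(16) = 16
lb2→db2→api2: max(18, 18) = 18
lb2→db1→db2→api2: max(17, 21, 18) = 21
Best route has worst link 16.

16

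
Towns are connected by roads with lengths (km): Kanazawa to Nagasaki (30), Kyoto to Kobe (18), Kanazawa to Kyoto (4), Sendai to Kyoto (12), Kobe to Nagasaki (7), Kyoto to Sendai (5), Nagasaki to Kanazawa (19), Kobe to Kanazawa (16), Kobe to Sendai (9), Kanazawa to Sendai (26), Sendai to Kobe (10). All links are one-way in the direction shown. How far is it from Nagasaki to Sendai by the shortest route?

Candidate routes:
Nagasaki→Kanazawa→Kyoto→Kobe→Sendai: 19 + 4 + 18 + 9 = 50
Nagasaki→Kanazawa→Sendai: 19 + 26 = 45
Nagasaki→Kanazawa→Kyoto→Sendai: 19 + 4 + 5 = 28
Best route has total 28 km.

28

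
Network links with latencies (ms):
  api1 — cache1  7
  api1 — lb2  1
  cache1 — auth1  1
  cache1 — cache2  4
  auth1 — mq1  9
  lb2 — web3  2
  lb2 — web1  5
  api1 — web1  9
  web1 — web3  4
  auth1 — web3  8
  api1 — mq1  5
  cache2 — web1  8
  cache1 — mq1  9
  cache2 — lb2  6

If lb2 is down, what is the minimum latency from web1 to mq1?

14

Some routes from web1 to mq1 avoiding lb2:
web1 - cache2 - cache1 - mq1: 8 + 4 + 9 = 21
web1 - cache2 - cache1 - auth1 - mq1: 8 + 4 + 1 + 9 = 22
web1 - web3 - auth1 - mq1: 4 + 8 + 9 = 21
web1 - api1 - mq1: 9 + 5 = 14
Shortest: 14 ms.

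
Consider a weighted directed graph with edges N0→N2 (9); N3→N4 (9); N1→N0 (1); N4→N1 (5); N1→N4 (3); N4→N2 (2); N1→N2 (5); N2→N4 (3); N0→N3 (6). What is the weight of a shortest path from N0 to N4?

Paths from N0 to N4:
N0 -> N3 -> N4: 6 + 9 = 15
N0 -> N2 -> N4: 9 + 3 = 12
The minimum is 12.

12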